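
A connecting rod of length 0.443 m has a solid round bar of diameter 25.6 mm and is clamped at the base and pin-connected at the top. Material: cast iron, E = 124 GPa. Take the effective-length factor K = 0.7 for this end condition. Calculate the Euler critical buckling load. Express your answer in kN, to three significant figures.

I = πd⁴/64 = π×25.6⁴/64 = 2.108×10^4 mm⁴
I = 2.108×10^4 mm⁴ = 2.108×10^-8 m⁴
Effective length L_e = K·L = 0.7 × 0.443 = 0.3101 m
P_cr = π²EI / L_e² = π² × 124×10⁹ × 2.108×10^-8 / 0.3101² = 2.683×10^5 N

P_cr ≈ 268 kN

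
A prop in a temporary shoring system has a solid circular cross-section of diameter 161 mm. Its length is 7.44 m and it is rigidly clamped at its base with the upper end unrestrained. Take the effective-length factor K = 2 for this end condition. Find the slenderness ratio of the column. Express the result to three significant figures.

λ ≈ 370

For a solid circle r = d/4 = 161/4 = 40.25 mm
L_e = K·L = 2 × 7.44 m = 14.88 m = 14880 mm
λ = L_e / r_min = 14880 / 40.25 = 370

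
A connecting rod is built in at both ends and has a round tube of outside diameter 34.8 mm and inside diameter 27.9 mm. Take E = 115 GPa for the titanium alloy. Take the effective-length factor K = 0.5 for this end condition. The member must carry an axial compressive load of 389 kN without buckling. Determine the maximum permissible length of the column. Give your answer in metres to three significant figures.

L_max ≈ 0.702 m

d_o = 34.8 mm, d_i = 27.9 mm
I = π(d_o⁴ − d_i⁴)/64 = π(34.8⁴ − 27.90⁴)/64 = 4.225×10^4 mm⁴
I = 4.225×10^-8 m⁴
At the buckling limit P_cr = P = 3.890×10^5 N
From P_cr = π²EI/(K·L)²:  L = (1/K)·√(π²EI/P_cr) = (1/0.5)·√(π²×1.15×10^11×4.225×10^-8/3.890×10^5)
L = 0.702 m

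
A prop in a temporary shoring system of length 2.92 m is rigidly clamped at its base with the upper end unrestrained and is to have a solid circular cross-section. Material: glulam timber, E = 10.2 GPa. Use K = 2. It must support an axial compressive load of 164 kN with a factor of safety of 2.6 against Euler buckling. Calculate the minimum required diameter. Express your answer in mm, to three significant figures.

Required P_cr = n·P = 2.6 × 164 = 426.4 kN
L_e = K·L = 2 × 2.92 = 5.840 m
Required I = P_cr·L_e²/(π²E) = 4.264×10^5 × 5.840² / (π² × 1.02×10^10) = 1.445×10^-4 m⁴
I_req = 1.445×10^8 mm⁴
Solid circle: I = πd⁴/64  ⇒  d = (64I/π)^(1/4) = (64×1.445×10^8/π)^(1/4) = 233 mm

d ≈ 233 mm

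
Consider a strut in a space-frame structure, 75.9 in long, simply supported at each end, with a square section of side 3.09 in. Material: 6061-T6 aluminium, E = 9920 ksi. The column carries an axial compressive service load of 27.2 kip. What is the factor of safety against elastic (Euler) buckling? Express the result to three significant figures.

I = a⁴/12 = 3.09⁴/12 = 7.597 in⁴
Effective length L_e = K·L = 1 × 75.9 = 75.90 in
P_cr = π²EI / L_e² = π² × 9920×10³ × 7.597 / 75.90² = 1.291×10^5 lb
Factor of safety n = P_cr / P = 129.12 / 27.2 = 4.75

n ≈ 4.75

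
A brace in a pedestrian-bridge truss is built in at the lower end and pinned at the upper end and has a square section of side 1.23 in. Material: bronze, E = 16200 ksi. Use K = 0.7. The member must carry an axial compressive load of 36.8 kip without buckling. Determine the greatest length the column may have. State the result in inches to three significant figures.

L_max ≈ 41.1 in

I = a⁴/12 = 1.23⁴/12 = 0.1907 in⁴
At the buckling limit P_cr = P = 3.680×10^4 lb
From P_cr = π²EI/(K·L)²:  L = (1/K)·√(π²EI/P_cr) = (1/0.7)·√(π²×1.62×10^7×0.1907/3.680×10^4)
L = 41.1 in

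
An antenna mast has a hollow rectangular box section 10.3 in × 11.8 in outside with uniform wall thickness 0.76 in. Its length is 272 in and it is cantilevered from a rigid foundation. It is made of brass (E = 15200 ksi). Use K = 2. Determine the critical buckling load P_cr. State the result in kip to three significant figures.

P_cr ≈ 251 kip

Inner dimensions: h_i = 11.8 − 2×0.76 = 10.28 in, b_i = 10.3 − 2×0.76 = 8.780 in
Weak-axis I_min = (h_o·b_o³ − h_i·b_i³)/12 with b_o = 10.3, b_i = 8.780 in (shorter outer/inner sides).
I_min = (11.8×10.3³ − 10.28×8.780³)/12 = 494.7 in⁴
Effective length L_e = K·L = 2 × 272 = 544.0 in
P_cr = π²EI / L_e² = π² × 15200×10³ × 494.7 / 544.0² = 2.508×10^5 lb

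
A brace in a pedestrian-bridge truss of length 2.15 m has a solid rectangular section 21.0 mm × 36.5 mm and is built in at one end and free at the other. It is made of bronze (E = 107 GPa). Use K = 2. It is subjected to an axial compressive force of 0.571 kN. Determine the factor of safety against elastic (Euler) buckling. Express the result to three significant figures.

n ≈ 2.82

Buckling occurs about the weak axis: I_min = h·b³/12 with b = 21.0 mm (the shorter side).
I_min = 36.5×21.0³/12 = 2.817×10^4 mm⁴
I = 2.817×10^4 mm⁴ = 2.817×10^-8 m⁴
Effective length L_e = K·L = 2 × 2.15 = 4.300 m
P_cr = π²EI / L_e² = π² × 107×10⁹ × 2.817×10^-8 / 4.300² = 1.609×10^3 N
Factor of safety n = P_cr / P = 1.6089 / 0.571 = 2.82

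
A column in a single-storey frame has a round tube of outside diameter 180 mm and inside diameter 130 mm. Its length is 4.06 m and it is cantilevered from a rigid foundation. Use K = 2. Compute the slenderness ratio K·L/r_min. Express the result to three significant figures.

d_o = 180 mm, d_i = 130 mm
I = π(d_o⁴ − d_i⁴)/64 = π(180⁴ − 130.0⁴)/64 = 3.751×10^7 mm⁴
A = 1.217×10^4 mm²;  r_min = √(I/A) = √(3.751×10^7/1.217×10^4) = 55.51 mm
L_e = K·L = 2 × 4.06 m = 8.120 m = 8120.0 mm
λ = L_e / r_min = 8120.0 / 55.51 = 146

λ ≈ 146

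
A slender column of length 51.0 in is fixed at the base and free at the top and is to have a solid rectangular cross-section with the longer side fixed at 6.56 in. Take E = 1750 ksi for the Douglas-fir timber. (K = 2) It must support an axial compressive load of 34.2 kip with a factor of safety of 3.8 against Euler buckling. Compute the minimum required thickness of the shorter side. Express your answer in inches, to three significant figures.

b ≈ 5.23 in

Required P_cr = n·P = 3.8 × 34.2 = 130.0 kip
L_e = K·L = 2 × 51.0 = 102.0 in
Required I = P_cr·L_e²/(π²E) = 1.300×10^5 × 102.0² / (π² × 1.75×10^6) = 78.28 in⁴
Rectangle, weak axis: I_min = h·b³/12 with h = 6.56 in fixed  ⇒  b = (12I/h)^(1/3) = 5.23 in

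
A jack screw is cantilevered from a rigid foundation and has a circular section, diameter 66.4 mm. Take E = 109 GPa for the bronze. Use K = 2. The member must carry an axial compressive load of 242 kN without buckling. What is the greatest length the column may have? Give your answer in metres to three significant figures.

L_max ≈ 1.03 m

I = πd⁴/64 = π×66.4⁴/64 = 9.542×10^5 mm⁴
I = 9.542×10^-7 m⁴
At the buckling limit P_cr = P = 2.420×10^5 N
From P_cr = π²EI/(K·L)²:  L = (1/K)·√(π²EI/P_cr) = (1/2)·√(π²×1.09×10^11×9.542×10^-7/2.420×10^5)
L = 1.03 m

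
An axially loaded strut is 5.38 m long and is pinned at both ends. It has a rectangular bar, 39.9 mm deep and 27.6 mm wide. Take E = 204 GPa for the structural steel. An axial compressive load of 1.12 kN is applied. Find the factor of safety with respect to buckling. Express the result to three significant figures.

n ≈ 4.34

Buckling occurs about the weak axis: I_min = h·b³/12 with b = 27.6 mm (the shorter side).
I_min = 39.9×27.6³/12 = 6.991×10^4 mm⁴
I = 6.991×10^4 mm⁴ = 6.991×10^-8 m⁴
Effective length L_e = K·L = 1 × 5.38 = 5.380 m
P_cr = π²EI / L_e² = π² × 204×10⁹ × 6.991×10^-8 / 5.380² = 4.863×10^3 N
Factor of safety n = P_cr / P = 4.8628 / 1.12 = 4.34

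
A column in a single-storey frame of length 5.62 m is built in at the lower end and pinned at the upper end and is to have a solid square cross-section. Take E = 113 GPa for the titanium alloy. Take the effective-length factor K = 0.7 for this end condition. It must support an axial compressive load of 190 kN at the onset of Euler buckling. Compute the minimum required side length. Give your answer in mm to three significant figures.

a ≈ 75.0 mm

L_e = K·L = 0.7 × 5.62 = 3.934 m
Required I = P_cr·L_e²/(π²E) = 1.900×10^5 × 3.934² / (π² × 1.13×10^11) = 2.637×10^-6 m⁴
I_req = 2.637×10^6 mm⁴
Solid square: I = a⁴/12  ⇒  a = (12I)^(1/4) = (12×2.637×10^6)^(1/4) = 75.0 mm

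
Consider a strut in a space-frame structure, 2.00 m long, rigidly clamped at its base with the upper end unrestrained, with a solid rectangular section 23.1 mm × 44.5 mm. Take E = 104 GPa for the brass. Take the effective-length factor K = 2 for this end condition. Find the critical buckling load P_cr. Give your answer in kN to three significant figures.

Buckling occurs about the weak axis: I_min = h·b³/12 with b = 23.1 mm (the shorter side).
I_min = 44.5×23.1³/12 = 4.571×10^4 mm⁴
I = 4.571×10^4 mm⁴ = 4.571×10^-8 m⁴
Effective length L_e = K·L = 2 × 2.00 = 4.000 m
P_cr = π²EI / L_e² = π² × 104×10⁹ × 4.571×10^-8 / 4.000² = 2.932×10^3 N

P_cr ≈ 2.93 kN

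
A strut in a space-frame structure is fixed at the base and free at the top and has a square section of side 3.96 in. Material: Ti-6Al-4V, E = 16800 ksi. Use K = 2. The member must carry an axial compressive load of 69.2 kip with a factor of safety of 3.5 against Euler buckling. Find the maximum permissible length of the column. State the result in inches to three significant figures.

I = a⁴/12 = 3.96⁴/12 = 20.49 in⁴
Required critical load P_cr = n·P = 3.5 × 69.2 = 242.2 kip = 2.422×10^5 lb
From P_cr = π²EI/(K·L)²:  L = (1/K)·√(π²EI/P_cr) = (1/2)·√(π²×1.68×10^7×20.49/2.422×10^5)
L = 59.2 in

L_max ≈ 59.2 in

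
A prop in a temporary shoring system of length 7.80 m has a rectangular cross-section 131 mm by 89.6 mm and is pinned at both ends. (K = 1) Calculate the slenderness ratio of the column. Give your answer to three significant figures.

λ ≈ 302

For a rectangle r_min = b/√12 = 89.6/√12 = 25.87 mm
L_e = K·L = 1 × 7.80 m = 7.800 m = 7800.0 mm
λ = L_e / r_min = 7800.0 / 25.87 = 302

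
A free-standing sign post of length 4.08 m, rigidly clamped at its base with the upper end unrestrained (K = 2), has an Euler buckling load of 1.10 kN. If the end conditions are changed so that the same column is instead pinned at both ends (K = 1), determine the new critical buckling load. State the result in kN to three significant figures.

P_cr ∝ 1/K², so P_cr,new = P_cr,old × (K_old/K_new)² = 1.10 × (2/1)²
= 1.10 × 4.000 = 4.40 kN

P_cr ≈ 4.40 kN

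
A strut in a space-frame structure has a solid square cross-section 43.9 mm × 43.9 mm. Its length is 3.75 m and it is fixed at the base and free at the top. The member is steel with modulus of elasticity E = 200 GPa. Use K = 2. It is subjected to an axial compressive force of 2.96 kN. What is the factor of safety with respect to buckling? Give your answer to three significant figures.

n ≈ 3.67

I = a⁴/12 = 43.9⁴/12 = 3.095×10^5 mm⁴
I = 3.095×10^5 mm⁴ = 3.095×10^-7 m⁴
Effective length L_e = K·L = 2 × 3.75 = 7.500 m
P_cr = π²EI / L_e² = π² × 200×10⁹ × 3.095×10^-7 / 7.500² = 1.086×10^4 N
Factor of safety n = P_cr / P = 10.861 / 2.96 = 3.67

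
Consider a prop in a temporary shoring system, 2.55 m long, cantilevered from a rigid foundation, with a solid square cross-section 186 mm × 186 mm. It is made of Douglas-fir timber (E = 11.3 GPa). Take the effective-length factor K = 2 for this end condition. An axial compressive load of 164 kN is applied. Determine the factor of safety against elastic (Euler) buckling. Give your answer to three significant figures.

I = a⁴/12 = 186⁴/12 = 9.974×10^7 mm⁴
I = 9.974×10^7 mm⁴ = 9.974×10^-5 m⁴
Effective length L_e = K·L = 2 × 2.55 = 5.100 m
P_cr = π²EI / L_e² = π² × 11.3×10⁹ × 9.974×10^-5 / 5.100² = 4.277×10^5 N
Factor of safety n = P_cr / P = 427.67 / 164 = 2.61

n ≈ 2.61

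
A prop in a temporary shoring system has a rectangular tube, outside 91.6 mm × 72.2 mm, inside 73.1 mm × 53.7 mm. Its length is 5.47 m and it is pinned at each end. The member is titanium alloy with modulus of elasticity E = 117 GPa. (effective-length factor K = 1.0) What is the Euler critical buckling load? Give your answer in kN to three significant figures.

P_cr ≈ 74.5 kN

Weak-axis I_min = (h_o·b_o³ − h_i·b_i³)/12 with b_o = 72.2, b_i = 53.70 mm (shorter outer/inner sides).
I_min = (91.6×72.2³ − 73.10×53.70³)/12 = 1.930×10^6 mm⁴
I = 1.930×10^6 mm⁴ = 1.930×10^-6 m⁴
Effective length L_e = K·L = 1 × 5.47 = 5.470 m
P_cr = π²EI / L_e² = π² × 117×10⁹ × 1.930×10^-6 / 5.470² = 7.447×10^4 N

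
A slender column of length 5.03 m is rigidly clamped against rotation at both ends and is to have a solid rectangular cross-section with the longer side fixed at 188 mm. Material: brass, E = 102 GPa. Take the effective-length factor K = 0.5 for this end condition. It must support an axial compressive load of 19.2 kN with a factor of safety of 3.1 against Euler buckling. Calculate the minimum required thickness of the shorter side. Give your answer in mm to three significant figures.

Required P_cr = n·P = 3.1 × 19.2 = 59.52 kN
L_e = K·L = 0.5 × 5.03 = 2.515 m
Required I = P_cr·L_e²/(π²E) = 5.952×10^4 × 2.515² / (π² × 1.02×10^11) = 3.740×10^-7 m⁴
I_req = 3.740×10^5 mm⁴
Rectangle, weak axis: I_min = h·b³/12 with h = 188 mm fixed  ⇒  b = (12I/h)^(1/3) = 28.8 mm

b ≈ 28.8 mm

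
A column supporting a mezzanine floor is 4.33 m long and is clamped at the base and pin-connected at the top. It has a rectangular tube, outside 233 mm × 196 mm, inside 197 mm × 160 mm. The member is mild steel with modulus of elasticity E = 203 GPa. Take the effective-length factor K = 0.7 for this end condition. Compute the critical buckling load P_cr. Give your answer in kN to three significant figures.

Weak-axis I_min = (h_o·b_o³ − h_i·b_i³)/12 with b_o = 196, b_i = 160.0 mm (shorter outer/inner sides).
I_min = (233×196³ − 197.0×160.0³)/12 = 7.896×10^7 mm⁴
I = 7.896×10^7 mm⁴ = 7.896×10^-5 m⁴
Effective length L_e = K·L = 0.7 × 4.33 = 3.031 m
P_cr = π²EI / L_e² = π² × 203×10⁹ × 7.896×10^-5 / 3.031² = 1.722×10^7 N

P_cr ≈ 17200 kN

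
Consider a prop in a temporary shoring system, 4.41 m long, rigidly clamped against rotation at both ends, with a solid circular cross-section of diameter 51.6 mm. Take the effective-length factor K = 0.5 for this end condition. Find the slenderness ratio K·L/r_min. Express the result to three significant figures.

I = πd⁴/64 = π×51.6⁴/64 = 3.480×10^5 mm⁴
A = 2.091×10^3 mm²;  r_min = √(I/A) = √(3.480×10^5/2.091×10^3) = 12.90 mm
L_e = K·L = 0.5 × 4.41 m = 2.205 m = 2205.0 mm
λ = L_e / r_min = 2205.0 / 12.90 = 171

λ ≈ 171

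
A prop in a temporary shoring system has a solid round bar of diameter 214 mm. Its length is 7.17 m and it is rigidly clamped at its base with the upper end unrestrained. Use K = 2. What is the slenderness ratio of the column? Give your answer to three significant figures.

λ ≈ 268

For a solid circle r = d/4 = 214/4 = 53.50 mm
L_e = K·L = 2 × 7.17 m = 14.34 m = 14340 mm
λ = L_e / r_min = 14340 / 53.50 = 268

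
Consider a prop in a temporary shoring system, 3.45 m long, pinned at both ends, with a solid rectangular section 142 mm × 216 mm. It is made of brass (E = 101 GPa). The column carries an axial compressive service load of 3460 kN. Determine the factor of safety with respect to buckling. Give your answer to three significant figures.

n ≈ 1.25

Buckling occurs about the weak axis: I_min = h·b³/12 with b = 142 mm (the shorter side).
I_min = 216×142³/12 = 5.154×10^7 mm⁴
I = 5.154×10^7 mm⁴ = 5.154×10^-5 m⁴
Effective length L_e = K·L = 1 × 3.45 = 3.450 m
P_cr = π²EI / L_e² = π² × 101×10⁹ × 5.154×10^-5 / 3.450² = 4.316×10^6 N
Factor of safety n = P_cr / P = 4316.4 / 3460 = 1.25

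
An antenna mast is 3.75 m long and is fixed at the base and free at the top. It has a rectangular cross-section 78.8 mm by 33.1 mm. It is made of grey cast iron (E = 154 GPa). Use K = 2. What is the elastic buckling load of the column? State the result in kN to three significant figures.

P_cr ≈ 6.43 kN

Buckling occurs about the weak axis: I_min = h·b³/12 with b = 33.1 mm (the shorter side).
I_min = 78.8×33.1³/12 = 2.381×10^5 mm⁴
I = 2.381×10^5 mm⁴ = 2.381×10^-7 m⁴
Effective length L_e = K·L = 2 × 3.75 = 7.500 m
P_cr = π²EI / L_e² = π² × 154×10⁹ × 2.381×10^-7 / 7.500² = 6.435×10^3 N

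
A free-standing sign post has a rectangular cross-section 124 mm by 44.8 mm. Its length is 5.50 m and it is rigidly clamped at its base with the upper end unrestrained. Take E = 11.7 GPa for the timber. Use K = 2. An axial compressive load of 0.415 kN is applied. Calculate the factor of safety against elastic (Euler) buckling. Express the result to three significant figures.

n ≈ 2.14

Buckling occurs about the weak axis: I_min = h·b³/12 with b = 44.8 mm (the shorter side).
I_min = 124×44.8³/12 = 9.291×10^5 mm⁴
I = 9.291×10^5 mm⁴ = 9.291×10^-7 m⁴
Effective length L_e = K·L = 2 × 5.50 = 11.00 m
P_cr = π²EI / L_e² = π² × 11.7×10⁹ × 9.291×10^-7 / 11.00² = 886.7 N
Factor of safety n = P_cr / P = 0.88670 / 0.415 = 2.14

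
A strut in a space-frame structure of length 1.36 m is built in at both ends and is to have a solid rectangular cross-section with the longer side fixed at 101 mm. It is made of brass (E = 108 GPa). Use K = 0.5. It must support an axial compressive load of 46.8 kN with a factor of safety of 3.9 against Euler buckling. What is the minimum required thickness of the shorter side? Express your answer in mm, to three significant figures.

Required P_cr = n·P = 3.9 × 46.8 = 182.5 kN
L_e = K·L = 0.5 × 1.36 = 0.6800 m
Required I = P_cr·L_e²/(π²E) = 1.825×10^5 × 0.6800² / (π² × 1.08×10^11) = 7.918×10^-8 m⁴
I_req = 7.918×10^4 mm⁴
Rectangle, weak axis: I_min = h·b³/12 with h = 101 mm fixed  ⇒  b = (12I/h)^(1/3) = 21.1 mm

b ≈ 21.1 mm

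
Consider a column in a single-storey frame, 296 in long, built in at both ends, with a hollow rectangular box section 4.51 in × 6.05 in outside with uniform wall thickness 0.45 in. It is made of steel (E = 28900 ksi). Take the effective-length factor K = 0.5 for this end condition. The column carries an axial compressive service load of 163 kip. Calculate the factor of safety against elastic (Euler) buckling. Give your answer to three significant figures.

n ≈ 2.08

Inner dimensions: h_i = 6.05 − 2×0.45 = 5.150 in, b_i = 4.51 − 2×0.45 = 3.610 in
Weak-axis I_min = (h_o·b_o³ − h_i·b_i³)/12 with b_o = 4.51, b_i = 3.610 in (shorter outer/inner sides).
I_min = (6.05×4.51³ − 5.150×3.610³)/12 = 26.06 in⁴
Effective length L_e = K·L = 0.5 × 296 = 148.0 in
P_cr = π²EI / L_e² = π² × 28900×10³ × 26.06 / 148.0² = 3.393×10^5 lb
Factor of safety n = P_cr / P = 339.33 / 163 = 2.08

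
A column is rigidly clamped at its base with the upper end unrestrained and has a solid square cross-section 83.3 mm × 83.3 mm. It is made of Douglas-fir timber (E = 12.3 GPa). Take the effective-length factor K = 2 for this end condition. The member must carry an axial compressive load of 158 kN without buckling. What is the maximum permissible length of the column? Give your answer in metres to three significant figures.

I = a⁴/12 = 83.3⁴/12 = 4.012×10^6 mm⁴
I = 4.012×10^-6 m⁴
At the buckling limit P_cr = P = 1.580×10^5 N
From P_cr = π²EI/(K·L)²:  L = (1/K)·√(π²EI/P_cr) = (1/2)·√(π²×1.23×10^10×4.012×10^-6/1.580×10^5)
L = 0.878 m

L_max ≈ 0.878 m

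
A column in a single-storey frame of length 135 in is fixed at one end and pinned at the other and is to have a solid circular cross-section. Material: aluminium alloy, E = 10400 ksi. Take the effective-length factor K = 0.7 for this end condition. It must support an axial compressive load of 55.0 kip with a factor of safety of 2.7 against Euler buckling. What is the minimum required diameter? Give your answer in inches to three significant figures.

d ≈ 4.03 in

Required P_cr = n·P = 2.7 × 55.0 = 148.5 kip
L_e = K·L = 0.7 × 135 = 94.50 in
Required I = P_cr·L_e²/(π²E) = 1.485×10^5 × 94.50² / (π² × 1.04×10^7) = 12.92 in⁴
Solid circle: I = πd⁴/64  ⇒  d = (64I/π)^(1/4) = (64×12.92/π)^(1/4) = 4.03 in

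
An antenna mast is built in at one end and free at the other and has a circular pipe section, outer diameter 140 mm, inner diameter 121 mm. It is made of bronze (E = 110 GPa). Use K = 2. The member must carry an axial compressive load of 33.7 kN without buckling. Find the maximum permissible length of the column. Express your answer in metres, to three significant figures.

L_max ≈ 8.19 m

d_o = 140 mm, d_i = 121 mm
I = π(d_o⁴ − d_i⁴)/64 = π(140⁴ − 121.0⁴)/64 = 8.335×10^6 mm⁴
I = 8.335×10^-6 m⁴
At the buckling limit P_cr = P = 3.370×10^4 N
From P_cr = π²EI/(K·L)²:  L = (1/K)·√(π²EI/P_cr) = (1/2)·√(π²×1.10×10^11×8.335×10^-6/3.370×10^4)
L = 8.19 m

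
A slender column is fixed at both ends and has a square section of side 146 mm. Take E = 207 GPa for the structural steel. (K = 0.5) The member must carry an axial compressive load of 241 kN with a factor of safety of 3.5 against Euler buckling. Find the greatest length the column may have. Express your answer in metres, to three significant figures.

I = a⁴/12 = 146⁴/12 = 3.786×10^7 mm⁴
I = 3.786×10^-5 m⁴
Required critical load P_cr = n·P = 3.5 × 241 = 843.5 kN = 8.435×10^5 N
From P_cr = π²EI/(K·L)²:  L = (1/K)·√(π²EI/P_cr) = (1/0.5)·√(π²×2.07×10^11×3.786×10^-5/8.435×10^5)
L = 19.2 m

L_max ≈ 19.2 m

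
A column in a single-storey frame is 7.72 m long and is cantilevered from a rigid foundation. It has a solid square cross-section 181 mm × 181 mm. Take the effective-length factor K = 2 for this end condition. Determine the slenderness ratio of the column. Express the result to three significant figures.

λ ≈ 296

For a square r = a/√12 = 181/√12 = 52.25 mm
L_e = K·L = 2 × 7.72 m = 15.44 m = 15440 mm
λ = L_e / r_min = 15440 / 52.25 = 296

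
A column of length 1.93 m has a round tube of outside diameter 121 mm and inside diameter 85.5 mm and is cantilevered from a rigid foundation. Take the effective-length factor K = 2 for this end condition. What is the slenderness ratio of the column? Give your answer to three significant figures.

λ ≈ 104

d_o = 121 mm, d_i = 85.5 mm
I = π(d_o⁴ − d_i⁴)/64 = π(121⁴ − 85.50⁴)/64 = 7.899×10^6 mm⁴
A = 5.758×10^3 mm²;  r_min = √(I/A) = √(7.899×10^6/5.758×10^3) = 37.04 mm
L_e = K·L = 2 × 1.93 m = 3.860 m = 3860.0 mm
λ = L_e / r_min = 3860.0 / 37.04 = 104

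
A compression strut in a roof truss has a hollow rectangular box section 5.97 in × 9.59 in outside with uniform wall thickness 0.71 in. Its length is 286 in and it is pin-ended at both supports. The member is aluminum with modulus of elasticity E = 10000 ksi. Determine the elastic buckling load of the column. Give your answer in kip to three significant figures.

P_cr ≈ 128 kip

Inner dimensions: h_i = 9.59 − 2×0.71 = 8.170 in, b_i = 5.97 − 2×0.71 = 4.550 in
Weak-axis I_min = (h_o·b_o³ − h_i·b_i³)/12 with b_o = 5.97, b_i = 4.550 in (shorter outer/inner sides).
I_min = (9.59×5.97³ − 8.170×4.550³)/12 = 105.9 in⁴
Effective length L_e = K·L = 1 × 286 = 286.0 in
P_cr = π²EI / L_e² = π² × 10000×10³ × 105.9 / 286.0² = 1.278×10^5 lb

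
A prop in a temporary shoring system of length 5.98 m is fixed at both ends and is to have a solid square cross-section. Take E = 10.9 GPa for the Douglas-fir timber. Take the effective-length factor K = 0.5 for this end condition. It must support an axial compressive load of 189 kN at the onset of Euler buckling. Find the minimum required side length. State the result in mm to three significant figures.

a ≈ 117 mm

L_e = K·L = 0.5 × 5.98 = 2.990 m
Required I = P_cr·L_e²/(π²E) = 1.890×10^5 × 2.990² / (π² × 1.09×10^10) = 1.571×10^-5 m⁴
I_req = 1.571×10^7 mm⁴
Solid square: I = a⁴/12  ⇒  a = (12I)^(1/4) = (12×1.571×10^7)^(1/4) = 117 mm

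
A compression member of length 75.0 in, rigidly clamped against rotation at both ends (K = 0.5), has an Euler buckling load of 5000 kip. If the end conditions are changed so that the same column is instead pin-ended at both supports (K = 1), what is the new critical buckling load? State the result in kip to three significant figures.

P_cr ∝ 1/K², so P_cr,new = P_cr,old × (K_old/K_new)² = 5000 × (0.5/1)²
= 5000 × 0.2500 = 1250 kip

P_cr ≈ 1250 kip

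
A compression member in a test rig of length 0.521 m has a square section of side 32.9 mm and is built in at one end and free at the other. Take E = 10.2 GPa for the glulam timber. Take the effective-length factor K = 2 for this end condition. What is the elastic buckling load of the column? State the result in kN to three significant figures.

P_cr ≈ 9.05 kN

I = a⁴/12 = 32.9⁴/12 = 9.763×10^4 mm⁴
I = 9.763×10^4 mm⁴ = 9.763×10^-8 m⁴
Effective length L_e = K·L = 2 × 0.521 = 1.042 m
P_cr = π²EI / L_e² = π² × 10.2×10⁹ × 9.763×10^-8 / 1.042² = 9.052×10^3 N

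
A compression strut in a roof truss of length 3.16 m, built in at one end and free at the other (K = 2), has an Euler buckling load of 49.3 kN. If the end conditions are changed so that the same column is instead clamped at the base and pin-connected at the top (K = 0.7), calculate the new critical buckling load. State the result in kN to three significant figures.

P_cr ≈ 402 kN

P_cr ∝ 1/K², so P_cr,new = P_cr,old × (K_old/K_new)² = 49.3 × (2/0.7)²
= 49.3 × 8.163 = 402 kN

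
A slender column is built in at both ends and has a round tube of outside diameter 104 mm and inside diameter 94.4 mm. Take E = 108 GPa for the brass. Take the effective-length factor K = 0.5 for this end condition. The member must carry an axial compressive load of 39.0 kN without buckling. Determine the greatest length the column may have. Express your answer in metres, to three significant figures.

L_max ≈ 14.2 m

d_o = 104 mm, d_i = 94.4 mm
I = π(d_o⁴ − d_i⁴)/64 = π(104⁴ − 94.40⁴)/64 = 1.844×10^6 mm⁴
I = 1.844×10^-6 m⁴
At the buckling limit P_cr = P = 3.900×10^4 N
From P_cr = π²EI/(K·L)²:  L = (1/K)·√(π²EI/P_cr) = (1/0.5)·√(π²×1.08×10^11×1.844×10^-6/3.900×10^4)
L = 14.2 m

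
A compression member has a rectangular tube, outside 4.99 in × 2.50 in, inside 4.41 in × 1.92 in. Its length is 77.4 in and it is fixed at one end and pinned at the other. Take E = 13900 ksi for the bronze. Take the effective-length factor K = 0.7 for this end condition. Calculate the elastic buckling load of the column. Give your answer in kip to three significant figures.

P_cr ≈ 182 kip

Weak-axis I_min = (h_o·b_o³ − h_i·b_i³)/12 with b_o = 2.50, b_i = 1.920 in (shorter outer/inner sides).
I_min = (4.99×2.50³ − 4.410×1.920³)/12 = 3.896 in⁴
Effective length L_e = K·L = 0.7 × 77.4 = 54.18 in
P_cr = π²EI / L_e² = π² × 13900×10³ × 3.896 / 54.18² = 1.821×10^5 lb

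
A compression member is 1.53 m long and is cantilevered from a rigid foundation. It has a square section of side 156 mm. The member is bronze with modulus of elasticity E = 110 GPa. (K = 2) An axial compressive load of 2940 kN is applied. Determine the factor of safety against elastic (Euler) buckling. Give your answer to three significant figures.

I = a⁴/12 = 156⁴/12 = 4.935×10^7 mm⁴
I = 4.935×10^7 mm⁴ = 4.935×10^-5 m⁴
Effective length L_e = K·L = 2 × 1.53 = 3.060 m
P_cr = π²EI / L_e² = π² × 110×10⁹ × 4.935×10^-5 / 3.060² = 5.722×10^6 N
Factor of safety n = P_cr / P = 5722.2 / 2940 = 1.95

n ≈ 1.95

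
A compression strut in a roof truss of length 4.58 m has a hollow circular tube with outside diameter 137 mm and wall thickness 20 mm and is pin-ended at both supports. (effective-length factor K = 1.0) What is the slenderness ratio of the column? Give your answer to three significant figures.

λ ≈ 109

Inner diameter d_i = 137 − 2×20 = 97.00 mm
I = π(d_o⁴ − d_i⁴)/64 = π(137⁴ − 97.00⁴)/64 = 1.295×10^7 mm⁴
A = 7.351×10^3 mm²;  r_min = √(I/A) = √(1.295×10^7/7.351×10^3) = 41.97 mm
L_e = K·L = 1 × 4.58 m = 4.580 m = 4580.0 mm
λ = L_e / r_min = 4580.0 / 41.97 = 109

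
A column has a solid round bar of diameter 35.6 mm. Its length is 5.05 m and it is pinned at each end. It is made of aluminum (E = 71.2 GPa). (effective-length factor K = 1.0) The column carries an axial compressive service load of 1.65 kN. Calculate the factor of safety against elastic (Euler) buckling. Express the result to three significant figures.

I = πd⁴/64 = π×35.6⁴/64 = 7.884×10^4 mm⁴
I = 7.884×10^4 mm⁴ = 7.884×10^-8 m⁴
Effective length L_e = K·L = 1 × 5.05 = 5.050 m
P_cr = π²EI / L_e² = π² × 71.2×10⁹ × 7.884×10^-8 / 5.050² = 2.173×10^3 N
Factor of safety n = P_cr / P = 2.1725 / 1.65 = 1.32

n ≈ 1.32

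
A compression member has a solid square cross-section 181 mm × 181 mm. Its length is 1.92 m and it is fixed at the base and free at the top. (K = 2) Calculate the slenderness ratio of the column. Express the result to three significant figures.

I = a⁴/12 = 181⁴/12 = 8.944×10^7 mm⁴
A = 3.276×10^4 mm²;  r_min = √(I/A) = √(8.944×10^7/3.276×10^4) = 52.25 mm
L_e = K·L = 2 × 1.92 m = 3.840 m = 3840.0 mm
λ = L_e / r_min = 3840.0 / 52.25 = 73.5

λ ≈ 73.5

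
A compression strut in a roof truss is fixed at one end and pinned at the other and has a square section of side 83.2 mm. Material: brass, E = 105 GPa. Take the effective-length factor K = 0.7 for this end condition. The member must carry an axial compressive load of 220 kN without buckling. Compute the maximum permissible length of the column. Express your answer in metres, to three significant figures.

L_max ≈ 6.20 m

I = a⁴/12 = 83.2⁴/12 = 3.993×10^6 mm⁴
I = 3.993×10^-6 m⁴
At the buckling limit P_cr = P = 2.200×10^5 N
From P_cr = π²EI/(K·L)²:  L = (1/K)·√(π²EI/P_cr) = (1/0.7)·√(π²×1.05×10^11×3.993×10^-6/2.200×10^5)
L = 6.20 m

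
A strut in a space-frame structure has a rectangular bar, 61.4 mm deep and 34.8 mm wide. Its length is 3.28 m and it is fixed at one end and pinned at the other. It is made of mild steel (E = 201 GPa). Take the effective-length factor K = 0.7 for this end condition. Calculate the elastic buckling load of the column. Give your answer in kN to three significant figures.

Buckling occurs about the weak axis: I_min = h·b³/12 with b = 34.8 mm (the shorter side).
I_min = 61.4×34.8³/12 = 2.156×10^5 mm⁴
I = 2.156×10^5 mm⁴ = 2.156×10^-7 m⁴
Effective length L_e = K·L = 0.7 × 3.28 = 2.296 m
P_cr = π²EI / L_e² = π² × 201×10⁹ × 2.156×10^-7 / 2.296² = 8.115×10^4 N

P_cr ≈ 81.1 kN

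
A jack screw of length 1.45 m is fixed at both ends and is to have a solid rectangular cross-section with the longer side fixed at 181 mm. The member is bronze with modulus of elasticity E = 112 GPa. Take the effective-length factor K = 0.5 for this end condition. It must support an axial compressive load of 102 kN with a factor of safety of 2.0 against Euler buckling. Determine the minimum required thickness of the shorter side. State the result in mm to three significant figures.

b ≈ 18.6 mm

Required P_cr = n·P = 2.0 × 102 = 204.0 kN
L_e = K·L = 0.5 × 1.45 = 0.7250 m
Required I = P_cr·L_e²/(π²E) = 2.040×10^5 × 0.7250² / (π² × 1.12×10^11) = 9.700×10^-8 m⁴
I_req = 9.700×10^4 mm⁴
Rectangle, weak axis: I_min = h·b³/12 with h = 181 mm fixed  ⇒  b = (12I/h)^(1/3) = 18.6 mm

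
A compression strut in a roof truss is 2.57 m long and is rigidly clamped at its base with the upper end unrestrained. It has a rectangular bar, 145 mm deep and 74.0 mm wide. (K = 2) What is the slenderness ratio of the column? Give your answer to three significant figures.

λ ≈ 241

Buckling occurs about the weak axis: I_min = h·b³/12 with b = 74.0 mm (the shorter side).
I_min = 145×74.0³/12 = 4.896×10^6 mm⁴
A = 1.073×10^4 mm²;  r_min = √(I/A) = √(4.896×10^6/1.073×10^4) = 21.36 mm
L_e = K·L = 2 × 2.57 m = 5.140 m = 5140.0 mm
λ = L_e / r_min = 5140.0 / 21.36 = 241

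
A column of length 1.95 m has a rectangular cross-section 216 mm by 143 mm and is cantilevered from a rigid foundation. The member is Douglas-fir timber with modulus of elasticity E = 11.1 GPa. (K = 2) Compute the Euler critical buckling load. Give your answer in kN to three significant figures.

Buckling occurs about the weak axis: I_min = h·b³/12 with b = 143 mm (the shorter side).
I_min = 216×143³/12 = 5.264×10^7 mm⁴
I = 5.264×10^7 mm⁴ = 5.264×10^-5 m⁴
Effective length L_e = K·L = 2 × 1.95 = 3.900 m
P_cr = π²EI / L_e² = π² × 11.1×10⁹ × 5.264×10^-5 / 3.900² = 3.791×10^5 N

P_cr ≈ 379 kN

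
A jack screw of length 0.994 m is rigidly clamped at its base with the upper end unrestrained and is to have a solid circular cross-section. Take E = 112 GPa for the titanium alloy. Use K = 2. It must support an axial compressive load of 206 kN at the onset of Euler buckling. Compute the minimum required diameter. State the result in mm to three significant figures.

d ≈ 62.2 mm

L_e = K·L = 2 × 0.994 = 1.988 m
Required I = P_cr·L_e²/(π²E) = 2.060×10^5 × 1.988² / (π² × 1.12×10^11) = 7.365×10^-7 m⁴
I_req = 7.365×10^5 mm⁴
Solid circle: I = πd⁴/64  ⇒  d = (64I/π)^(1/4) = (64×7.365×10^5/π)^(1/4) = 62.2 mm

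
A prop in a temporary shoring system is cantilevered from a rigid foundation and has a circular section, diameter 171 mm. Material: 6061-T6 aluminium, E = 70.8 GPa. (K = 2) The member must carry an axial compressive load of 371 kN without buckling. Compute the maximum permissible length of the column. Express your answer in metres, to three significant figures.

I = πd⁴/64 = π×171⁴/64 = 4.197×10^7 mm⁴
I = 4.197×10^-5 m⁴
At the buckling limit P_cr = P = 3.710×10^5 N
From P_cr = π²EI/(K·L)²:  L = (1/K)·√(π²EI/P_cr) = (1/2)·√(π²×7.08×10^10×4.197×10^-5/3.710×10^5)
L = 4.45 m

L_max ≈ 4.45 m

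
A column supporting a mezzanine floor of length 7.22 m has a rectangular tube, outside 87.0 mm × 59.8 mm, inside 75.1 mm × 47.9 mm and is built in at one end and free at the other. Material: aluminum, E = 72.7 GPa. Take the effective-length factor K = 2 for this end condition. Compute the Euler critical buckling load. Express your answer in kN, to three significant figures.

P_cr ≈ 2.97 kN

Weak-axis I_min = (h_o·b_o³ − h_i·b_i³)/12 with b_o = 59.8, b_i = 47.90 mm (shorter outer/inner sides).
I_min = (87.0×59.8³ − 75.10×47.90³)/12 = 8.626×10^5 mm⁴
I = 8.626×10^5 mm⁴ = 8.626×10^-7 m⁴
Effective length L_e = K·L = 2 × 7.22 = 14.44 m
P_cr = π²EI / L_e² = π² × 72.7×10⁹ × 8.626×10^-7 / 14.44² = 2.968×10^3 N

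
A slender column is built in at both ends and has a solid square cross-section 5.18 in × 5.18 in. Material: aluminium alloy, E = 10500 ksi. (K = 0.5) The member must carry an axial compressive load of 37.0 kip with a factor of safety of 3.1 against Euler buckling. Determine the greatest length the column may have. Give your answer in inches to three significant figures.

L_max ≈ 466 in

I = a⁴/12 = 5.18⁴/12 = 60.00 in⁴
Required critical load P_cr = n·P = 3.1 × 37.0 = 114.7 kip = 1.147×10^5 lb
From P_cr = π²EI/(K·L)²:  L = (1/K)·√(π²EI/P_cr) = (1/0.5)·√(π²×1.05×10^7×60.00/1.147×10^5)
L = 466 in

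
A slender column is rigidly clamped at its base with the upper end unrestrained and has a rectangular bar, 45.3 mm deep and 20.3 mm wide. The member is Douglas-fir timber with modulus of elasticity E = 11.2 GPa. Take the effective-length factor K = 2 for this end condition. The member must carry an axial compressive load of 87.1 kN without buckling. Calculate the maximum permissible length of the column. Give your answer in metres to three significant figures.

Buckling occurs about the weak axis: I_min = h·b³/12 with b = 20.3 mm (the shorter side).
I_min = 45.3×20.3³/12 = 3.158×10^4 mm⁴
I = 3.158×10^-8 m⁴
At the buckling limit P_cr = P = 8.710×10^4 N
From P_cr = π²EI/(K·L)²:  L = (1/K)·√(π²EI/P_cr) = (1/2)·√(π²×1.12×10^10×3.158×10^-8/8.710×10^4)
L = 0.100 m

L_max ≈ 0.100 m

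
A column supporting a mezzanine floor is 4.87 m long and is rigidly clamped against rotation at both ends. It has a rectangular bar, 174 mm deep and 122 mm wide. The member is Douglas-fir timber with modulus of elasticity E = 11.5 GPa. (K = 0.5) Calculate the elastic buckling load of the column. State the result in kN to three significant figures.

Buckling occurs about the weak axis: I_min = h·b³/12 with b = 122 mm (the shorter side).
I_min = 174×122³/12 = 2.633×10^7 mm⁴
I = 2.633×10^7 mm⁴ = 2.633×10^-5 m⁴
Effective length L_e = K·L = 0.5 × 4.87 = 2.435 m
P_cr = π²EI / L_e² = π² × 11.5×10⁹ × 2.633×10^-5 / 2.435² = 5.040×10^5 N

P_cr ≈ 504 kN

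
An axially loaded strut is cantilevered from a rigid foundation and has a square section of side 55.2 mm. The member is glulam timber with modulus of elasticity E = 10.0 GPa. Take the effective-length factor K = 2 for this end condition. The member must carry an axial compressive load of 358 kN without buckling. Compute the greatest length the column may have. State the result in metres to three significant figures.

L_max ≈ 0.231 m

I = a⁴/12 = 55.2⁴/12 = 7.737×10^5 mm⁴
I = 7.737×10^-7 m⁴
At the buckling limit P_cr = P = 3.580×10^5 N
From P_cr = π²EI/(K·L)²:  L = (1/K)·√(π²EI/P_cr) = (1/2)·√(π²×1.00×10^10×7.737×10^-7/3.580×10^5)
L = 0.231 m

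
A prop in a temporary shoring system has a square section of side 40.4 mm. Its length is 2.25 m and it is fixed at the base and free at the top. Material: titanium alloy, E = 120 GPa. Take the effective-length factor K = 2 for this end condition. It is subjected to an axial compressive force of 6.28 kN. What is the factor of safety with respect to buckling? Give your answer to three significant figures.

n ≈ 2.07

I = a⁴/12 = 40.4⁴/12 = 2.220×10^5 mm⁴
I = 2.220×10^5 mm⁴ = 2.220×10^-7 m⁴
Effective length L_e = K·L = 2 × 2.25 = 4.500 m
P_cr = π²EI / L_e² = π² × 120×10⁹ × 2.220×10^-7 / 4.500² = 1.298×10^4 N
Factor of safety n = P_cr / P = 12.984 / 6.28 = 2.07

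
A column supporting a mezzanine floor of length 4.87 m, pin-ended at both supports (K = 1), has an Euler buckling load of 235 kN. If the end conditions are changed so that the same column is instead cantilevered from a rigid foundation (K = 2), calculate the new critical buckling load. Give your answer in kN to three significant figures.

P_cr ≈ 58.8 kN

P_cr ∝ 1/K², so P_cr,new = P_cr,old × (K_old/K_new)² = 235 × (1/2)²
= 235 × 0.2500 = 58.8 kN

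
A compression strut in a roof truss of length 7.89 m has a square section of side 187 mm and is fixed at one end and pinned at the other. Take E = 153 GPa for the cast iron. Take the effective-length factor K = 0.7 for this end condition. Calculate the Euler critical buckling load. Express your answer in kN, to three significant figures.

I = a⁴/12 = 187⁴/12 = 1.019×10^8 mm⁴
I = 1.019×10^8 mm⁴ = 1.019×10^-4 m⁴
Effective length L_e = K·L = 0.7 × 7.89 = 5.523 m
P_cr = π²EI / L_e² = π² × 153×10⁹ × 1.019×10^-4 / 5.523² = 5.045×10^6 N

P_cr ≈ 5040 kN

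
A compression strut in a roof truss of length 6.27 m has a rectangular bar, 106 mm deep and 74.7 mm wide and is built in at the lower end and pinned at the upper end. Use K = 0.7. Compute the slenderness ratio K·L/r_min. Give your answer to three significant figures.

λ ≈ 204

Buckling occurs about the weak axis: I_min = h·b³/12 with b = 74.7 mm (the shorter side).
I_min = 106×74.7³/12 = 3.682×10^6 mm⁴
A = 7.918×10^3 mm²;  r_min = √(I/A) = √(3.682×10^6/7.918×10^3) = 21.56 mm
L_e = K·L = 0.7 × 6.27 m = 4.389 m = 4389.0 mm
λ = L_e / r_min = 4389.0 / 21.56 = 204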